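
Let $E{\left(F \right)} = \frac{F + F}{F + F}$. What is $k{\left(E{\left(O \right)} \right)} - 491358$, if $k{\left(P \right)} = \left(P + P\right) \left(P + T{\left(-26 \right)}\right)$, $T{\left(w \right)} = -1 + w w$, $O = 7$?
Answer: $-490006$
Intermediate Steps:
$E{\left(F \right)} = 1$ ($E{\left(F \right)} = \frac{2 F}{2 F} = 2 F \frac{1}{2 F} = 1$)
$T{\left(w \right)} = -1 + w^{2}$
$k{\left(P \right)} = 2 P \left(675 + P\right)$ ($k{\left(P \right)} = \left(P + P\right) \left(P - \left(1 - \left(-26\right)^{2}\right)\right) = 2 P \left(P + \left(-1 + 676\right)\right) = 2 P \left(P + 675\right) = 2 P \left(675 + P\right)$)
$k{\left(E{\left(O \right)} \right)} - 491358 = 2 \cdot 1 \left(675 + 1\right) - 491358 = 2 \cdot 1 \cdot 676 - 491358 = 1352 - 491358 = -490006$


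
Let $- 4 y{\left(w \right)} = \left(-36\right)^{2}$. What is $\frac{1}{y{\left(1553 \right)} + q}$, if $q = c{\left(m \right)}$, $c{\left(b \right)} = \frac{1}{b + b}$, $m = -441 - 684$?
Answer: $- \frac{2250}{729001} \approx -0.0030864$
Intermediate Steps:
$m = -1125$ ($m = -441 - 684 = -1125$)
$c{\left(b \right)} = \frac{1}{2 b}$
$y{\left(w \right)} = -324$ ($y{\left(w \right)} = - \frac{\left(-36\right)^{2}}{4} = \left(- \frac{1}{4}\right) 1296 = -324$)
$q = - \frac{1}{2250}$ ($q = \frac{1}{2 \left(-1125\right)} = \frac{1}{2} \left(- \frac{1}{1125}\right) = - \frac{1}{2250} \approx -0.00044444$)
$\frac{1}{y{\left(1553 \right)} + q} = \frac{1}{-324 - \frac{1}{2250}} = \frac{1}{- \frac{729001}{2250}} = - \frac{2250}{729001}$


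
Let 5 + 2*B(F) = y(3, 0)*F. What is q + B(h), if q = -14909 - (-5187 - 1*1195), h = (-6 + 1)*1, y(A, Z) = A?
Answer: -8537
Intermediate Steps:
h = -5 (h = -5*1 = -5)
q = -8527 (q = -14909 - (-5187 - 1195) = -14909 - 1*(-6382) = -14909 + 6382 = -8527)
B(F) = -5/2 + 3*F/2 (B(F) = -5/2 + (3*F)/2 = -5/2 + 3*F/2)
q + B(h) = -8527 + (-5/2 + (3/2)*(-5)) = -8527 + (-5/2 - 15/2) = -8527 - 10 = -8537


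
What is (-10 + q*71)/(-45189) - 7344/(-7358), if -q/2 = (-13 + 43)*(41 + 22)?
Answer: 1153340818/166250331 ≈ 6.9374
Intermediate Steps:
q = -3780 (q = -2*(-13 + 43)*(41 + 22) = -60*63 = -2*1890 = -3780)
(-10 + q*71)/(-45189) - 7344/(-7358) = (-10 - 3780*71)/(-45189) - 7344/(-7358) = (-10 - 268380)*(-1/45189) - 7344*(-1/7358) = -268390*(-1/45189) + 3672/3679 = 268390/45189 + 3672/3679 = 1153340818/166250331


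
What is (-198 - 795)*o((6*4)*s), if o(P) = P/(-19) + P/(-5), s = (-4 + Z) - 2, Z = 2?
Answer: -2287872/95 ≈ -24083.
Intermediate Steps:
s = -4 (s = (-4 + 2) - 2 = -2 - 2 = -4)
o(P) = -24*P/95 (o(P) = P*(-1/19) + P*(-⅕) = -P/19 - P/5 = -24*P/95)
(-198 - 795)*o((6*4)*s) = (-198 - 795)*(-24*6*4*(-4)/95) = -(-23832)*24*(-4)/95 = -(-23832)*(-96)/95 = -993*2304/95 = -2287872/95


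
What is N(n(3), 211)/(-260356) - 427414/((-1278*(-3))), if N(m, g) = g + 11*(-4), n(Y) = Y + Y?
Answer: -55640219831/499102452 ≈ -111.48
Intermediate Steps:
n(Y) = 2*Y
N(m, g) = -44 + g (N(m, g) = g - 44 = -44 + g)
N(n(3), 211)/(-260356) - 427414/((-1278*(-3))) = (-44 + 211)/(-260356) - 427414/((-1278*(-3))) = 167*(-1/260356) - 427414/3834 = -167/260356 - 427414*1/3834 = -167/260356 - 213707/1917 = -55640219831/499102452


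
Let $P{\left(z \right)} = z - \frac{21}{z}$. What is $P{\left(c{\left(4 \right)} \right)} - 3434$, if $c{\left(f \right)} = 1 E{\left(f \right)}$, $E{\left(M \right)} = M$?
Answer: $- \frac{13741}{4} \approx -3435.3$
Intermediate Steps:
$c{\left(f \right)} = f$ ($c{\left(f \right)} = 1 f = f$)
$P{\left(z \right)} = z - \frac{21}{z}$
$P{\left(c{\left(4 \right)} \right)} - 3434 = \left(4 - \frac{21}{4}\right) - 3434 = - \frac{5}{4} - 3434 = - \frac{13741}{4}$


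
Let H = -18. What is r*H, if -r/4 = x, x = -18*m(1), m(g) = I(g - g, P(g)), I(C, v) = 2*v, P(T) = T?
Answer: -2592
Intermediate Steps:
m(g) = 2*g
x = -36 ≈ -36.000
r = 144 (r = -4*(-36) = 144)
r*H = 144*(-18) = -2592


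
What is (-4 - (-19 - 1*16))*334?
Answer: 10354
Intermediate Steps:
(-4 - (-19 - 1*16))*334 = (-4 - (-19 - 16))*334 = (-4 - 1*(-35))*334 = (-4 + 35)*334 = 31*334 = 10354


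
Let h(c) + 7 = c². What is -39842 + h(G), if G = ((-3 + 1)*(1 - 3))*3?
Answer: -39705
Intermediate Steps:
G = 12 (G = -2*(-2)*3 = 4*3 = 12)
h(c) = -7 + c²
-39842 + h(G) = -39842 + (-7 + 12²) = -39842 + (-7 + 144) = -39842 + 137 = -39705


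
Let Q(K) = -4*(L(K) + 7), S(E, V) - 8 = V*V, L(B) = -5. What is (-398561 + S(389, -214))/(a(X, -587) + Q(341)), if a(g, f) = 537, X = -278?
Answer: -352757/529 ≈ -666.84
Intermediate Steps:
S(E, V) = 8 + V² (S(E, V) = 8 + V*V = 8 + V²)
Q(K) = -8 (Q(K) = -4*(-5 + 7) = -4*2 = -8)
(-398561 + S(389, -214))/(a(X, -587) + Q(341)) = (-398561 + (8 + (-214)²))/(537 - 8) = (-398561 + (8 + 45796))/529 = (-398561 + 45804)*(1/529) = -352757*1/529 = -352757/529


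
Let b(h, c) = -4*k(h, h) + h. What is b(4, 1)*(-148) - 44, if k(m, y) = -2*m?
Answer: -5372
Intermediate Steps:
b(h, c) = 9*h (b(h, c) = -(-8)*h + h = 8*h + h = 9*h)
b(4, 1)*(-148) - 44 = (9*4)*(-148) - 44 = 36*(-148) - 44 = -5328 - 44 = -5372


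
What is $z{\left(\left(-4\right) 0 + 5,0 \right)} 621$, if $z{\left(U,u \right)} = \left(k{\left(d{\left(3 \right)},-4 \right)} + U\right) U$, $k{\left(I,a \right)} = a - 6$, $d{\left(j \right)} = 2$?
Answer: $-15525$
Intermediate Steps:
$k{\left(I,a \right)} = -6 + a$ ($k{\left(I,a \right)} = a - 6 = -6 + a$)
$z{\left(U,u \right)} = U \left(-10 + U\right)$ ($z{\left(U,u \right)} = \left(\left(-6 - 4\right) + U\right) U = \left(-10 + U\right) U = U \left(-10 + U\right)$)
$z{\left(\left(-4\right) 0 + 5,0 \right)} 621 = \left(\left(-4\right) 0 + 5\right) \left(-10 + \left(\left(-4\right) 0 + 5\right)\right) 621 = \left(0 + 5\right) \left(-10 + \left(0 + 5\right)\right) 621 = 5 \left(-10 + 5\right) 621 = 5 \left(-5\right) 621 = \left(-25\right) 621 = -15525$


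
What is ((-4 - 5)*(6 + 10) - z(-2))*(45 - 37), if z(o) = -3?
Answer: -1128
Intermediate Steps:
((-4 - 5)*(6 + 10) - z(-2))*(45 - 37) = ((-4 - 5)*(6 + 10) - 1*(-3))*(45 - 37) = (-9*16 + 3)*8 = (-144 + 3)*8 = -141*8 = -1128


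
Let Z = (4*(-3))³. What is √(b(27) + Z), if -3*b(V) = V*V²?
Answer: 3*I*√921 ≈ 91.044*I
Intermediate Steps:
b(V) = -V³/3 (b(V) = -V*V²/3 = -V³/3)
Z = -1728 (Z = (-12)³ = -1728)
√(b(27) + Z) = √(-⅓*27³ - 1728) = √(-⅓*19683 - 1728) = √(-6561 - 1728) = √(-8289) = 3*I*√921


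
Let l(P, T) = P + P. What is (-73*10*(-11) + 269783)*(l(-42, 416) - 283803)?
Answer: -78867499131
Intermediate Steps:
l(P, T) = 2*P
(-73*10*(-11) + 269783)*(l(-42, 416) - 283803) = (-73*10*(-11) + 269783)*(2*(-42) - 283803) = (-730*(-11) + 269783)*(-84 - 283803) = (8030 + 269783)*(-283887) = 277813*(-283887) = -78867499131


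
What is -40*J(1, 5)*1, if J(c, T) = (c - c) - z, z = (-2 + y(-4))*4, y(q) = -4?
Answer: -960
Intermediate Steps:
z = -24 (z = (-2 - 4)*4 = -6*4 = -24)
J(c, T) = 24 (J(c, T) = (c - c) - 1*(-24) = 0 + 24 = 24)
-40*J(1, 5)*1 = -40*24*1 = -960*1 = -960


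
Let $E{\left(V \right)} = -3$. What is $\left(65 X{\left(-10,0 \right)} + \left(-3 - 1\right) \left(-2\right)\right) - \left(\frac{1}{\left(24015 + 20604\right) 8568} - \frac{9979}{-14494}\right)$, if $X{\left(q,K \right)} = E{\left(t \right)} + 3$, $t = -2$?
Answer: $\frac{20256505378261}{2770496155224} \approx 7.3115$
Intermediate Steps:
$X{\left(q,K \right)} = 0$ ($X{\left(q,K \right)} = -3 + 3 = 0$)
$\left(65 X{\left(-10,0 \right)} + \left(-3 - 1\right) \left(-2\right)\right) - \left(\frac{1}{\left(24015 + 20604\right) 8568} - \frac{9979}{-14494}\right) = \left(65 \cdot 0 + \left(-3 - 1\right) \left(-2\right)\right) - \left(\frac{1}{\left(24015 + 20604\right) 8568} - \frac{9979}{-14494}\right) = \left(0 - -8\right) - \left(\frac{1}{44619} \cdot \frac{1}{8568} - - \frac{9979}{14494}\right) = \left(0 + 8\right) - \left(\frac{1}{44619} \cdot \frac{1}{8568} + \frac{9979}{14494}\right) = 8 - \left(\frac{1}{382295592} + \frac{9979}{14494}\right) = 8 - \frac{1907463863531}{2770496155224} = \frac{20256505378261}{2770496155224}$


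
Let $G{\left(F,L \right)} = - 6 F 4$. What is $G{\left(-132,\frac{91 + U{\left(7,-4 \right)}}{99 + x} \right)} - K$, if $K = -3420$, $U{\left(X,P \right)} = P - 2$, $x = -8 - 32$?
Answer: $6588$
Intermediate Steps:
$x = -40$
$U{\left(X,P \right)} = -2 + P$ ($U{\left(X,P \right)} = P - 2 = -2 + P$)
$G{\left(F,L \right)} = - 24 F$
$G{\left(-132,\frac{91 + U{\left(7,-4 \right)}}{99 + x} \right)} - K = \left(-24\right) \left(-132\right) - -3420 = 3168 + 3420 = 6588$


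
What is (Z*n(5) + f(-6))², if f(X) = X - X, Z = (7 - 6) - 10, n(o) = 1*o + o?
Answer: 8100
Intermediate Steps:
n(o) = 2*o (n(o) = o + o = 2*o)
Z = -9 (Z = 1 - 10 = -9)
f(X) = 0
(Z*n(5) + f(-6))² = (-18*5 + 0)² = (-9*10 + 0)² = (-90 + 0)² = (-90)² = 8100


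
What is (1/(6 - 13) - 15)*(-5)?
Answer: 530/7 ≈ 75.714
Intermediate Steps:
(1/(6 - 13) - 15)*(-5) = (1/(-7) - 15)*(-5) = (-1/7 - 15)*(-5) = -106/7*(-5) = 530/7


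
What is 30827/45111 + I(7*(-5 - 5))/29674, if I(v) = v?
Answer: 455801314/669311907 ≈ 0.68100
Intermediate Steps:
30827/45111 + I(7*(-5 - 5))/29674 = 30827/45111 + (7*(-5 - 5))/29674 = 30827*(1/45111) + (7*(-10))*(1/29674) = 30827/45111 - 70*1/29674 = 30827/45111 - 35/14837 = 455801314/669311907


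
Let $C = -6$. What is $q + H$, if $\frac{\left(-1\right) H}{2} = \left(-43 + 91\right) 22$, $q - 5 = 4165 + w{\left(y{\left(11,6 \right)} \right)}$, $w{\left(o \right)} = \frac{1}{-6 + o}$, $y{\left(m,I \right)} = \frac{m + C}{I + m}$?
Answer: $\frac{199609}{97} \approx 2057.8$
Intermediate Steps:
$y{\left(m,I \right)} = \frac{-6 + m}{I + m}$ ($y{\left(m,I \right)} = \frac{m - 6}{I + m} = \frac{-6 + m}{I + m}$)
$q = \frac{404473}{97}$ ($q = 5 + \left(4165 + \frac{1}{-6 + \frac{-6 + 11}{6 + 11}}\right) = 5 + \left(4165 + \frac{1}{-6 + \frac{1}{17} \cdot 5}\right) = 5 + \left(4165 + \frac{1}{-6 + \frac{5}{17}}\right) = 5 + \left(4165 + \frac{1}{- \frac{97}{17}}\right) = 5 + \left(4165 - \frac{17}{97}\right) = 5 + \frac{403988}{97} = \frac{404473}{97} \approx 4169.8$)
$H = -2112$ ($H = - 2 \left(-43 + 91\right) 22 = - 2 \cdot 48 \cdot 22 = \left(-2\right) 1056 = -2112$)
$q + H = \frac{404473}{97} - 2112 = \frac{199609}{97}$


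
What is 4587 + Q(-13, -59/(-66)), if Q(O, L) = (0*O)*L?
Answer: 4587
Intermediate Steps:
Q(O, L) = 0 (Q(O, L) = 0*L = 0)
4587 + Q(-13, -59/(-66)) = 4587 + 0 = 4587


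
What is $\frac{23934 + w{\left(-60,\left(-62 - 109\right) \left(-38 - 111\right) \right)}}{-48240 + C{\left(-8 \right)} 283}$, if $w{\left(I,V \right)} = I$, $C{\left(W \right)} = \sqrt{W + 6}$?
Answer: $- \frac{575840880}{1163628889} - \frac{3378171 i \sqrt{2}}{1163628889} \approx -0.49487 - 0.0041056 i$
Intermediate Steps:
$C{\left(W \right)} = \sqrt{6 + W}$
$\frac{23934 + w{\left(-60,\left(-62 - 109\right) \left(-38 - 111\right) \right)}}{-48240 + C{\left(-8 \right)} 283} = \frac{23934 - 60}{-48240 + \sqrt{6 - 8} \cdot 283} = \frac{23874}{-48240 + \sqrt{-2} \cdot 283} = \frac{23874}{-48240 + i \sqrt{2} \cdot 283} = \frac{23874}{-48240 + 283 i \sqrt{2}}$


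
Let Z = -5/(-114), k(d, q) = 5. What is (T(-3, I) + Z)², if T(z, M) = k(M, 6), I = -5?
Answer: 330625/12996 ≈ 25.441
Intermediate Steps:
T(z, M) = 5
Z = 5/114 (Z = -5*(-1/114) = 5/114 ≈ 0.043860)
(T(-3, I) + Z)² = (5 + 5/114)² = (575/114)² = 330625/12996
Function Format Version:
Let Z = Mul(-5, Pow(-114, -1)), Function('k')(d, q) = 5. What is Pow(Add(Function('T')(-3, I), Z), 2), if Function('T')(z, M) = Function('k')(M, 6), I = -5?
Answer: Rational(330625, 12996) ≈ 25.441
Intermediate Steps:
Function('T')(z, M) = 5
Z = Rational(5, 114) (Z = Mul(-5, Rational(-1, 114)) = Rational(5, 114) ≈ 0.043860)
Pow(Add(Function('T')(-3, I), Z), 2) = Pow(Add(5, Rational(5, 114)), 2) = Pow(Rational(575, 114), 2) = Rational(330625, 12996)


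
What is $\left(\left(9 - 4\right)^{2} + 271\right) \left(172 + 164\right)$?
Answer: $99456$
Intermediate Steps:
$\left(\left(9 - 4\right)^{2} + 271\right) \left(172 + 164\right) = \left(5^{2} + 271\right) 336 = \left(25 + 271\right) 336 = 296 \cdot 336 = 99456$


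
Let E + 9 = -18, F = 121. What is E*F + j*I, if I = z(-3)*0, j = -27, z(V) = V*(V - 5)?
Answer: -3267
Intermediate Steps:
E = -27 (E = -9 - 18 = -27)
z(V) = V*(-5 + V)
I = 0 (I = -3*(-5 - 3)*0 = -3*(-8)*0 = 24*0 = 0)
E*F + j*I = -27*121 - 27*0 = -3267 + 0 = -3267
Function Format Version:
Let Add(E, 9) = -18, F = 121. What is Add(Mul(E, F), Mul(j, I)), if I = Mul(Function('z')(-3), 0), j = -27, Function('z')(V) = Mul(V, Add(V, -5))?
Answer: -3267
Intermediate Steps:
E = -27 (E = Add(-9, -18) = -27)
Function('z')(V) = Mul(V, Add(-5, V))
I = 0 (I = Mul(Mul(-3, Add(-5, -3)), 0) = Mul(Mul(-3, -8), 0) = Mul(24, 0) = 0)
Add(Mul(E, F), Mul(j, I)) = Add(Mul(-27, 121), Mul(-27, 0)) = Add(-3267, 0) = -3267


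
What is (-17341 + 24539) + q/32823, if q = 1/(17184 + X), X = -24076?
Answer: 1628303602967/226216116 ≈ 7198.0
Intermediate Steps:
q = -1/6892 (q = 1/(17184 - 24076) = 1/(-6892) = -1/6892 ≈ -0.00014510)
(-17341 + 24539) + q/32823 = (-17341 + 24539) - 1/6892/32823 = 7198 - 1/6892*1/32823 = 7198 - 1/226216116 = 1628303602967/226216116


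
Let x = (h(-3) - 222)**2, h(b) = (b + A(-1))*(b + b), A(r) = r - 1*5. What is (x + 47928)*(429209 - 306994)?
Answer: 9306916680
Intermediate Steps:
A(r) = -5 + r (A(r) = r - 5 = -5 + r)
h(b) = 2*b*(-6 + b) (h(b) = (b + (-5 - 1))*(b + b) = (b - 6)*(2*b) = (-6 + b)*(2*b) = 2*b*(-6 + b))
x = 28224 (x = (2*(-3)*(-6 - 3) - 222)**2 = (2*(-3)*(-9) - 222)**2 = (54 - 222)**2 = (-168)**2 = 28224)
(x + 47928)*(429209 - 306994) = (28224 + 47928)*(429209 - 306994) = 76152*122215 = 9306916680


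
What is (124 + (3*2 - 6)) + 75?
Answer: 199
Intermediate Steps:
(124 + (3*2 - 6)) + 75 = (124 + (6 - 6)) + 75 = (124 + 0) + 75 = 124 + 75 = 199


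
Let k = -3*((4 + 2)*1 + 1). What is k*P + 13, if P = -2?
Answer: 55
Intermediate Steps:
k = -21 (k = -3*(6*1 + 1) = -3*(6 + 1) = -3*7 = -21)
k*P + 13 = -21*(-2) + 13 = 42 + 13 = 55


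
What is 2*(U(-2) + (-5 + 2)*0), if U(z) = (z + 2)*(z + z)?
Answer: 0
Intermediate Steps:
U(z) = 2*z*(2 + z) (U(z) = (2 + z)*(2*z) = 2*z*(2 + z))
2*(U(-2) + (-5 + 2)*0) = 2*(2*(-2)*(2 - 2) + (-5 + 2)*0) = 2*(2*(-2)*0 - 3*0) = 2*(0 + 0) = 2*0 = 0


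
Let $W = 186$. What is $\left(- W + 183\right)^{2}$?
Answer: $9$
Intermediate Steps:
$\left(- W + 183\right)^{2} = \left(\left(-1\right) 186 + 183\right)^{2} = \left(-186 + 183\right)^{2} = \left(-3\right)^{2} = 9$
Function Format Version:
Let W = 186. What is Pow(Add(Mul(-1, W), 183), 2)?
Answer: 9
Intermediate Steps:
Pow(Add(Mul(-1, W), 183), 2) = Pow(Add(Mul(-1, 186), 183), 2) = Pow(Add(-186, 183), 2) = Pow(-3, 2) = 9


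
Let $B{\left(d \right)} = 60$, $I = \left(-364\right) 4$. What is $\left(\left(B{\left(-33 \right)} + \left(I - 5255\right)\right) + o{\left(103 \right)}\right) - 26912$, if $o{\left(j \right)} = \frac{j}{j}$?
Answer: $-33562$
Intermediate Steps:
$I = -1456$
$o{\left(j \right)} = 1$
$\left(\left(B{\left(-33 \right)} + \left(I - 5255\right)\right) + o{\left(103 \right)}\right) - 26912 = \left(\left(60 - 6711\right) + 1\right) - 26912 = \left(-6651 + 1\right) - 26912 = -6650 - 26912 = -33562$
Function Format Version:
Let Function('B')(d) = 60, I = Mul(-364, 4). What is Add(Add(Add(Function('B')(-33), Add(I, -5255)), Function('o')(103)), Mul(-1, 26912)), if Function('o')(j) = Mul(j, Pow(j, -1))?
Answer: -33562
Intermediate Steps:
I = -1456
Function('o')(j) = 1
Add(Add(Add(Function('B')(-33), Add(I, -5255)), Function('o')(103)), Mul(-1, 26912)) = Add(Add(Add(60, Add(-1456, -5255)), 1), Mul(-1, 26912)) = Add(Add(Add(60, -6711), 1), -26912) = Add(Add(-6651, 1), -26912) = Add(-6650, -26912) = -33562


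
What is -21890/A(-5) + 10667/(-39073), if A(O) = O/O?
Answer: -855318637/39073 ≈ -21890.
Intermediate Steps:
A(O) = 1
-21890/A(-5) + 10667/(-39073) = -21890/1 + 10667/(-39073) = -21890*1 + 10667*(-1/39073) = -21890 - 10667/39073 = -855318637/39073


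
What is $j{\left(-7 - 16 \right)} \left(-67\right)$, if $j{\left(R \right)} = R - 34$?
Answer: $3819$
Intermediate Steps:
$j{\left(R \right)} = -34 + R$
$j{\left(-7 - 16 \right)} \left(-67\right) = \left(-34 - 23\right) \left(-67\right) = \left(-57\right) \left(-67\right) = 3819$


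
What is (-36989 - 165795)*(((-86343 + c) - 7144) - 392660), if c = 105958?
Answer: 77096246176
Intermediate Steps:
(-36989 - 165795)*(((-86343 + c) - 7144) - 392660) = (-36989 - 165795)*(((-86343 + 105958) - 7144) - 392660) = -202784*((19615 - 7144) - 392660) = -202784*(12471 - 392660) = -202784*(-380189) = 77096246176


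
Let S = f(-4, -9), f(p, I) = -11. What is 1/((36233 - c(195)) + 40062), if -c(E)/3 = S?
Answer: 1/76262 ≈ 1.3113e-5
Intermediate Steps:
S = -11
c(E) = 33 (c(E) = -3*(-11) = 33)
1/((36233 - c(195)) + 40062) = 1/((36233 - 1*33) + 40062) = 1/((36233 - 33) + 40062) = 1/(36200 + 40062) = 1/76262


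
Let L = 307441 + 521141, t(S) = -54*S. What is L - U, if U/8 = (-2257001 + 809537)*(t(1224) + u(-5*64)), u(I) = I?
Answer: -769077323610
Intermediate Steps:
L = 828582
U = 769078152192 (U = 8*((-2257001 + 809537)*(-54*1224 - 5*64)) = 8*(-1447464*(-66096 - 320)) = 8*(-1447464*(-66416)) = 8*96134769024 = 769078152192)
L - U = 828582 - 1*769078152192 = 828582 - 769078152192 = -769077323610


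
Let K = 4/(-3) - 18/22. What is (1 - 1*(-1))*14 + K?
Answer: 853/33 ≈ 25.848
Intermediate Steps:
K = -71/33 (K = 4*(-⅓) - 18*1/22 = -4/3 - 9/11 = -71/33 ≈ -2.1515)
(1 - 1*(-1))*14 + K = (1 - 1*(-1))*14 - 71/33 = (1 + 1)*14 - 71/33 = 2*14 - 71/33 = 28 - 71/33 = 853/33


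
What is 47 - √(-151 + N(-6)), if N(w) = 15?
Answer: 47 - 2*I*√34 ≈ 47.0 - 11.662*I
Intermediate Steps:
47 - √(-151 + N(-6)) = 47 - √(-151 + 15) = 47 - √(-136) = 47 - 2*I*√34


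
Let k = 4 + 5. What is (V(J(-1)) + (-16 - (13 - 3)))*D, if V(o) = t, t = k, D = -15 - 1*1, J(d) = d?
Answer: 272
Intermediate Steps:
D = -16 (D = -15 - 1 = -16)
k = 9
t = 9
V(o) = 9
(V(J(-1)) + (-16 - (13 - 3)))*D = (9 + (-16 - (13 - 3)))*(-16) = (9 + (-16 - 1*10))*(-16) = (9 + (-16 - 10))*(-16) = (9 - 26)*(-16) = -17*(-16) = 272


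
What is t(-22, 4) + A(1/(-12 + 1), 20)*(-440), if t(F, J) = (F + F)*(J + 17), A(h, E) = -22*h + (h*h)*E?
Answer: -20644/11 ≈ -1876.7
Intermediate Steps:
A(h, E) = -22*h + E*h**2 (A(h, E) = -22*h + h**2*E = -22*h + E*h**2)
t(F, J) = 2*F*(17 + J) (t(F, J) = (2*F)*(17 + J) = 2*F*(17 + J))
t(-22, 4) + A(1/(-12 + 1), 20)*(-440) = 2*(-22)*(17 + 4) + ((-22 + 20/(-12 + 1))/(-12 + 1))*(-440) = 2*(-22)*21 + ((-22 + 20/(-11))/(-11))*(-440) = -924 - (-22 + 20*(-1/11))/11*(-440) = -924 - (-22 - 20/11)/11*(-440) = -924 - 1/11*(-262/11)*(-440) = -924 + (262/121)*(-440) = -924 - 10480/11 = -20644/11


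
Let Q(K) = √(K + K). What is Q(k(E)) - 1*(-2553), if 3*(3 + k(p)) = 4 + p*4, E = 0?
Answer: 2553 + I*√30/3 ≈ 2553.0 + 1.8257*I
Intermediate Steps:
k(p) = -5/3 + 4*p/3 (k(p) = -3 + (4 + p*4)/3 = -3 + (4 + 4*p)/3 = -3 + (4/3 + 4*p/3) = -5/3 + 4*p/3)
Q(K) = √2*√K (Q(K) = √(2*K) = √2*√K)
Q(k(E)) - 1*(-2553) = √2*√(-5/3 + (4/3)*0) - 1*(-2553) = √2*√(-5/3 + 0) + 2553 = √2*√(-5/3) + 2553 = √2*(I*√15/3) + 2553 = I*√30/3 + 2553 = 2553 + I*√30/3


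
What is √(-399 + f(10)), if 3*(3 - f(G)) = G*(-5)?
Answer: I*√3414/3 ≈ 19.476*I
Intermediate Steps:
f(G) = 3 + 5*G/3 (f(G) = 3 - G*(-5)/3 = 3 - (-5)*G/3 = 3 + 5*G/3)
√(-399 + f(10)) = √(-399 + (3 + (5/3)*10)) = √(-399 + (3 + 50/3)) = √(-399 + 59/3) = √(-1138/3) = I*√3414/3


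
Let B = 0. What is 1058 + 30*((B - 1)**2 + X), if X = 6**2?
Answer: 2168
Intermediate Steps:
X = 36
1058 + 30*((B - 1)**2 + X) = 1058 + 30*((0 - 1)**2 + 36) = 1058 + 30*((-1)**2 + 36) = 1058 + 30*(1 + 36) = 1058 + 30*37 = 1058 + 1110 = 2168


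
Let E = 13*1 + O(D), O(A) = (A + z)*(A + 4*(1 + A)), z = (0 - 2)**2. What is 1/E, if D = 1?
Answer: 1/58 ≈ 0.017241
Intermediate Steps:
z = 4 (z = (-2)**2 = 4)
O(A) = (4 + A)*(4 + 5*A) (O(A) = (A + 4)*(A + 4*(1 + A)) = (4 + A)*(A + (4 + 4*A)) = (4 + A)*(4 + 5*A))
E = 58 (E = 13*1 + (16 + 5*1**2 + 24*1) = 13 + (16 + 5*1 + 24) = 13 + (16 + 5 + 24) = 13 + 45 = 58)
1/E = 1/58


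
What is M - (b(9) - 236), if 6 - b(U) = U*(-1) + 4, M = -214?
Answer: 11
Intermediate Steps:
b(U) = 2 + U (b(U) = 6 - (U*(-1) + 4) = 6 - (-U + 4) = 6 - (4 - U) = 6 + (-4 + U) = 2 + U)
M - (b(9) - 236) = -214 - ((2 + 9) - 236) = -214 - (11 - 236) = -214 - 1*(-225) = -214 + 225 = 11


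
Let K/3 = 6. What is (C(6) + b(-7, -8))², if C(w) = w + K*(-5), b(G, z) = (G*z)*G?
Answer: 226576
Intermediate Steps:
K = 18 (K = 3*6 = 18)
b(G, z) = z*G²
C(w) = -90 + w (C(w) = w + 18*(-5) = w - 90 = -90 + w)
(C(6) + b(-7, -8))² = ((-90 + 6) - 8*(-7)²)² = (-84 - 8*49)² = (-84 - 392)² = (-476)² = 226576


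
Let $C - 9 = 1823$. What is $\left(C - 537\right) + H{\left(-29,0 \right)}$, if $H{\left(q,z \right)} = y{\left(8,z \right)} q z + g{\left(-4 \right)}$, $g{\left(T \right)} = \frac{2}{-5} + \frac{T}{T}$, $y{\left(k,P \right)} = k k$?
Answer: $\frac{6478}{5} \approx 1295.6$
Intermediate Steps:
$y{\left(k,P \right)} = k^{2}$
$g{\left(T \right)} = \frac{3}{5}$ ($g{\left(T \right)} = 2 \left(- \frac{1}{5}\right) + 1 = - \frac{2}{5} + 1 = \frac{3}{5}$)
$C = 1832$ ($C = 9 + 1823 = 1832$)
$H{\left(q,z \right)} = \frac{3}{5} + 64 q z$ ($H{\left(q,z \right)} = 8^{2} q z + \frac{3}{5} = 64 q z + \frac{3}{5} = \frac{3}{5} + 64 q z$)
$\left(C - 537\right) + H{\left(-29,0 \right)} = \left(1832 - 537\right) + \left(\frac{3}{5} + 64 \left(-29\right) 0\right) = 1295 + \left(\frac{3}{5} + 0\right) = 1295 + \frac{3}{5} = \frac{6478}{5}$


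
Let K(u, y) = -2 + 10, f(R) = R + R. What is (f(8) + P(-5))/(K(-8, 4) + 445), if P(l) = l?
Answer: 11/453 ≈ 0.024283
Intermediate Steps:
f(R) = 2*R
K(u, y) = 8
(f(8) + P(-5))/(K(-8, 4) + 445) = (2*8 - 5)/(8 + 445) = (16 - 5)/453 = 11*(1/453) = 11/453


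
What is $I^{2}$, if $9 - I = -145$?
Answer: $23716$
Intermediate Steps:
$I = 154$ ($I = 9 - -145 = 9 + 145 = 154$)
$I^{2} = 154^{2} = 23716$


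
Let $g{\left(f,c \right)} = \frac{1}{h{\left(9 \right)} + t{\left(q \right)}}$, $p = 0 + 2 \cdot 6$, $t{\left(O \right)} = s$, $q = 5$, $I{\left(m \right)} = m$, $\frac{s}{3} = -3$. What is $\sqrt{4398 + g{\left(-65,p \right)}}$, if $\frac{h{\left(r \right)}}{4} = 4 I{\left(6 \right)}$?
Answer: $\frac{\sqrt{33288549}}{87} \approx 66.318$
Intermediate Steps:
$s = -9$ ($s = 3 \left(-3\right) = -9$)
$h{\left(r \right)} = 96$ ($h{\left(r \right)} = 4 \cdot 4 \cdot 6 = 4 \cdot 24 = 96$)
$t{\left(O \right)} = -9$
$p = 12$ ($p = 0 + 12 = 12$)
$g{\left(f,c \right)} = \frac{1}{87}$ ($g{\left(f,c \right)} = \frac{1}{96 - 9} = \frac{1}{87}$)
$\sqrt{4398 + g{\left(-65,p \right)}} = \sqrt{4398 + \frac{1}{87}} = \sqrt{\frac{382627}{87}} = \frac{\sqrt{33288549}}{87}$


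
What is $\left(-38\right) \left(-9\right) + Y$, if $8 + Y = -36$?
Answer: $298$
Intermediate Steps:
$Y = -44$ ($Y = -8 - 36 = -44$)
$\left(-38\right) \left(-9\right) + Y = \left(-38\right) \left(-9\right) - 44 = 342 - 44 = 298$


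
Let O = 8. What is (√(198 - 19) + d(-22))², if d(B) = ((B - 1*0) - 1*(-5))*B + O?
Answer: (382 + √179)² ≈ 1.5632e+5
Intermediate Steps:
d(B) = 8 + B*(5 + B) (d(B) = ((B - 1*0) - 1*(-5))*B + 8 = ((B + 0) + 5)*B + 8 = (B + 5)*B + 8 = (5 + B)*B + 8 = B*(5 + B) + 8 = 8 + B*(5 + B))
(√(198 - 19) + d(-22))² = (√(198 - 19) + (8 + (-22)² + 5*(-22)))² = (√179 + (8 + 484 - 110))² = (√179 + 382)² = (382 + √179)²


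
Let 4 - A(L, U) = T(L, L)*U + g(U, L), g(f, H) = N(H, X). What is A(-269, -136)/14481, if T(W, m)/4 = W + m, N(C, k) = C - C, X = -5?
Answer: -97556/4827 ≈ -20.210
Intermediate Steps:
N(C, k) = 0
T(W, m) = 4*W + 4*m (T(W, m) = 4*(W + m) = 4*W + 4*m)
g(f, H) = 0
A(L, U) = 4 - 8*L*U (A(L, U) = 4 - ((4*L + 4*L)*U + 0) = 4 - ((8*L)*U + 0) = 4 - (8*L*U + 0) = 4 - 8*L*U)
A(-269, -136)/14481 = (4 - 8*(-269)*(-136))/14481 = (4 - 292672)*(1/14481) = -292668*1/14481 = -97556/4827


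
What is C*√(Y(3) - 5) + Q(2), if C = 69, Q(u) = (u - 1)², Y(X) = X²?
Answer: 139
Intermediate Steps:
Q(u) = (-1 + u)²
C*√(Y(3) - 5) + Q(2) = 69*√(3² - 5) + (-1 + 2)² = 69*√(9 - 5) + 1² = 69*√4 + 1 = 69*2 + 1 = 138 + 1 = 139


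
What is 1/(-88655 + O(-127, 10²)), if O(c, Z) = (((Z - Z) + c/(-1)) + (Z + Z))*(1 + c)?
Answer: -1/129857 ≈ -7.7008e-6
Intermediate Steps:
O(c, Z) = (1 + c)*(-c + 2*Z) (O(c, Z) = ((0 + c*(-1)) + 2*Z)*(1 + c) = ((0 - c) + 2*Z)*(1 + c) = (-c + 2*Z)*(1 + c) = (1 + c)*(-c + 2*Z))
1/(-88655 + O(-127, 10²)) = 1/(-88655 + (-1*(-127) - 1*(-127)² + 2*10² + 2*10²*(-127))) = 1/(-88655 + (127 - 1*16129 + 2*100 + 2*100*(-127))) = 1/(-88655 + (127 - 16129 + 200 - 25400)) = 1/(-88655 - 41202) = 1/(-129857) = -1/129857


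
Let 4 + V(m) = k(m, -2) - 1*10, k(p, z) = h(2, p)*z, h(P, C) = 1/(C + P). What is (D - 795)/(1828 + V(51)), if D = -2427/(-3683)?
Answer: -77527287/177041810 ≈ -0.43790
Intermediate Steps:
D = 2427/3683 (D = -2427*(-1/3683) = 2427/3683 ≈ 0.65897)
k(p, z) = z/(2 + p) (k(p, z) = z/(p + 2) = z/(2 + p))
V(m) = -14 - 2/(2 + m) (V(m) = -4 + (-2/(2 + m) - 1*10) = -4 + (-2/(2 + m) - 10) = -4 + (-10 - 2/(2 + m)) = -14 - 2/(2 + m))
(D - 795)/(1828 + V(51)) = (2427/3683 - 795)/(1828 + 2*(-15 - 7*51)/(2 + 51)) = -2925558/(3683*(1828 + 2*(-15 - 357)/53)) = -2925558/(3683*(1828 + 2*(1/53)*(-372))) = -2925558/(3683*(1828 - 744/53)) = -2925558/(3683*96140/53) = -2925558/3683*53/96140 = -77527287/177041810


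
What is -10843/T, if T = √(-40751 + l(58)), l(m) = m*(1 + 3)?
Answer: 10843*I*√40519/40519 ≈ 53.867*I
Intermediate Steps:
l(m) = 4*m (l(m) = m*4 = 4*m)
T = I*√40519 (T = √(-40751 + 4*58) = √(-40751 + 232) = √(-40519) = I*√40519 ≈ 201.29*I)
-10843/T = -10843*(-I*√40519/40519) = -(-10843)*I*√40519/40519 = 10843*I*√40519/40519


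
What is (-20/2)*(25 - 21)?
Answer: -40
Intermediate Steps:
(-20/2)*(25 - 21) = -20*1/2*4 = -10*4 = -40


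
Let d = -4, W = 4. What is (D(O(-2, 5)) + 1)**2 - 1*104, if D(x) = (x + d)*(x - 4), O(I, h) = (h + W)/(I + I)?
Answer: 384257/256 ≈ 1501.0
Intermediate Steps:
O(I, h) = (4 + h)/(2*I) (O(I, h) = (h + 4)/(I + I) = (4 + h)/((2*I)) = (4 + h)*(1/(2*I)) = (4 + h)/(2*I))
D(x) = (-4 + x)**2 (D(x) = (x - 4)*(x - 4) = (-4 + x)*(-4 + x) = (-4 + x)**2)
(D(O(-2, 5)) + 1)**2 - 1*104 = ((16 + ((1/2)*(4 + 5)/(-2))**2 - 4*(4 + 5)/(-2)) + 1)**2 - 1*104 = ((16 + ((1/2)*(-1/2)*9)**2 - 4*(-1)*9/2) + 1)**2 - 104 = ((16 + (-9/4)**2 - 8*(-9/4)) + 1)**2 - 104 = ((16 + 81/16 + 18) + 1)**2 - 104 = (625/16 + 1)**2 - 104 = (641/16)**2 - 104 = 410881/256 - 104 = 384257/256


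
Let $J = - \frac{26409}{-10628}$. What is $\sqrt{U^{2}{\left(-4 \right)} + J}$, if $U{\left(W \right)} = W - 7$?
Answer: $\frac{\sqrt{3487038829}}{5314} \approx 11.112$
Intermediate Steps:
$U{\left(W \right)} = -7 + W$ ($U{\left(W \right)} = W - 7 = -7 + W$)
$J = \frac{26409}{10628}$ ($J = \left(-26409\right) \left(- \frac{1}{10628}\right) = \frac{26409}{10628} \approx 2.4849$)
$\sqrt{U^{2}{\left(-4 \right)} + J} = \sqrt{\left(-7 - 4\right)^{2} + \frac{26409}{10628}} = \sqrt{\left(-11\right)^{2} + \frac{26409}{10628}} = \sqrt{121 + \frac{26409}{10628}} = \sqrt{\frac{1312397}{10628}} = \frac{\sqrt{3487038829}}{5314}$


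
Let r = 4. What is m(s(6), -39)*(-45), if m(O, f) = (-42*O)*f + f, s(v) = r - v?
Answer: 149175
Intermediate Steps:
s(v) = 4 - v
m(O, f) = f - 42*O*f (m(O, f) = -42*O*f + f = f - 42*O*f)
m(s(6), -39)*(-45) = -39*(1 - 42*(4 - 1*6))*(-45) = -39*(1 - 42*(4 - 6))*(-45) = -39*(1 - 42*(-2))*(-45) = -39*(1 + 84)*(-45) = -39*85*(-45) = -3315*(-45) = 149175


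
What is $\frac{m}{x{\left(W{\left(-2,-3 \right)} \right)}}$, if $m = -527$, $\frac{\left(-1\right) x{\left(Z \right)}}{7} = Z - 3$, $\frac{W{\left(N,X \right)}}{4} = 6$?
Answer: $\frac{527}{147} \approx 3.585$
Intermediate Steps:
$W{\left(N,X \right)} = 24$ ($W{\left(N,X \right)} = 4 \cdot 6 = 24$)
$x{\left(Z \right)} = 21 - 7 Z$ ($x{\left(Z \right)} = - 7 \left(Z - 3\right) = - 7 \left(-3 + Z\right) = 21 - 7 Z$)
$\frac{m}{x{\left(W{\left(-2,-3 \right)} \right)}} = - \frac{527}{21 - 168} = - \frac{527}{-147} = \left(-527\right) \left(- \frac{1}{147}\right) = \frac{527}{147}$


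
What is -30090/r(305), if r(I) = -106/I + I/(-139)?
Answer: 1275665550/107759 ≈ 11838.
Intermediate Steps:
r(I) = -106/I - I/139 (r(I) = -106/I + I*(-1/139) = -106/I - I/139)
-30090/r(305) = -30090/(-106/305 - 1/139*305) = -30090/(-106*1/305 - 305/139) = -30090/(-106/305 - 305/139) = -30090/(-107759/42395) = -30090*(-42395/107759) = 1275665550/107759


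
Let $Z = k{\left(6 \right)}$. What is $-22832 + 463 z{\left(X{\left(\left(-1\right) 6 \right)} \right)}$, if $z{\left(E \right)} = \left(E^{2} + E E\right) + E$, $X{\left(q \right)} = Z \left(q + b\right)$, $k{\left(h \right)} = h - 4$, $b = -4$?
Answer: $338308$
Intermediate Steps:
$k{\left(h \right)} = -4 + h$
$Z = 2$ ($Z = -4 + 6 = 2$)
$X{\left(q \right)} = -8 + 2 q$ ($X{\left(q \right)} = 2 \left(q - 4\right) = 2 \left(-4 + q\right) = -8 + 2 q$)
$z{\left(E \right)} = E + 2 E^{2}$ ($z{\left(E \right)} = \left(E^{2} + E^{2}\right) + E = 2 E^{2} + E = E + 2 E^{2}$)
$-22832 + 463 z{\left(X{\left(\left(-1\right) 6 \right)} \right)} = -22832 + 463 \left(-8 + 2 \left(\left(-1\right) 6\right)\right) \left(1 + 2 \left(-8 + 2 \left(\left(-1\right) 6\right)\right)\right) = -22832 + 463 \left(-8 + 2 \left(-6\right)\right) \left(1 + 2 \left(-8 + 2 \left(-6\right)\right)\right) = -22832 + 463 \left(-8 - 12\right) \left(1 + 2 \left(-8 - 12\right)\right) = -22832 + 463 \left(- 20 \left(1 + 2 \left(-20\right)\right)\right) = -22832 + 463 \left(- 20 \left(1 - 40\right)\right) = -22832 + 463 \left(\left(-20\right) \left(-39\right)\right) = -22832 + 463 \cdot 780 = -22832 + 361140 = 338308$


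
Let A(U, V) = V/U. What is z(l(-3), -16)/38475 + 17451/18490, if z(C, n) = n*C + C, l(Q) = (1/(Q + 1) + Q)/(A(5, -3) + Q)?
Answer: 161077819/170736660 ≈ 0.94343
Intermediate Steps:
l(Q) = (Q + 1/(1 + Q))/(-3/5 + Q) (l(Q) = (1/(Q + 1) + Q)/(-3/5 + Q) = (1/(1 + Q) + Q)/(-3*1/5 + Q) = (Q + 1/(1 + Q))/(-3/5 + Q))
z(C, n) = C + C*n (z(C, n) = C*n + C = C + C*n)
z(l(-3), -16)/38475 + 17451/18490 = ((5*(1 - 3 + (-3)**2)/(-3 + 2*(-3) + 5*(-3)**2))*(1 - 16))/38475 + 17451/18490 = ((5*(1 - 3 + 9)/(-3 - 6 + 5*9))*(-15))*(1/38475) + 17451*(1/18490) = ((5*7/(-3 - 6 + 45))*(-15))*(1/38475) + 17451/18490 = ((5*7/36)*(-15))*(1/38475) + 17451/18490 = ((5*(1/36)*7)*(-15))*(1/38475) + 17451/18490 = ((35/36)*(-15))*(1/38475) + 17451/18490 = -175/12*1/38475 + 17451/18490 = -7/18468 + 17451/18490 = 161077819/170736660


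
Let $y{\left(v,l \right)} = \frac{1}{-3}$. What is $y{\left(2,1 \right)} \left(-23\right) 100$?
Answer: $\frac{2300}{3} \approx 766.67$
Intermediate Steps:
$y{\left(v,l \right)} = - \frac{1}{3}$
$y{\left(2,1 \right)} \left(-23\right) 100 = \left(- \frac{1}{3}\right) \left(-23\right) 100 = \frac{23}{3} \cdot 100 = \frac{2300}{3}$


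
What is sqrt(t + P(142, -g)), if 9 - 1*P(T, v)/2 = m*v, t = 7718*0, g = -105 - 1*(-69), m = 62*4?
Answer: 3*I*sqrt(1982) ≈ 133.56*I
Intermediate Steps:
m = 248
g = -36 (g = -105 + 69 = -36)
t = 0
P(T, v) = 18 - 496*v
sqrt(t + P(142, -g)) = sqrt(0 + (18 - (-496)*(-36))) = sqrt(0 + (18 - 496*36)) = sqrt(0 + (18 - 17856)) = sqrt(0 - 17838) = sqrt(-17838) = 3*I*sqrt(1982)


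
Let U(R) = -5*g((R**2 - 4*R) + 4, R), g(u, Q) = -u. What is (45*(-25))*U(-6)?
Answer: -360000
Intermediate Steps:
U(R) = 20 - 20*R + 5*R**2 (U(R) = -(-5)*((R**2 - 4*R) + 4) = -(-5)*(4 + R**2 - 4*R) = -5*(-4 - R**2 + 4*R) = 20 - 20*R + 5*R**2)
(45*(-25))*U(-6) = (45*(-25))*(20 - 20*(-6) + 5*(-6)**2) = -1125*(20 + 120 + 5*36) = -1125*(20 + 120 + 180) = -1125*320 = -360000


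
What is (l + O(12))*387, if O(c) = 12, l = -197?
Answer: -71595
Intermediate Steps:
(l + O(12))*387 = (-197 + 12)*387 = -185*387 = -71595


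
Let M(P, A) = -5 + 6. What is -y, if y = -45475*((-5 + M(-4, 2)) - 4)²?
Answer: 2910400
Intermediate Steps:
M(P, A) = 1
y = -2910400 (y = -45475*((-5 + 1) - 4)² = -45475*(-4 - 4)² = -45475*(-8)² = -45475*64 = -2910400)
-y = -1*(-2910400) = 2910400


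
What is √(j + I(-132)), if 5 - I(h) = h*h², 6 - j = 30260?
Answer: 3*√252191 ≈ 1506.6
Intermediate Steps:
j = -30254 (j = 6 - 1*30260 = 6 - 30260 = -30254)
I(h) = 5 - h³ (I(h) = 5 - h*h² = 5 - h³)
√(j + I(-132)) = √(-30254 + (5 - 1*(-132)³)) = √(-30254 + (5 - 1*(-2299968))) = √(-30254 + (5 + 2299968)) = √(-30254 + 2299973) = √2269719 = 3*√252191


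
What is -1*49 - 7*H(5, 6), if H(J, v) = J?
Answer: -84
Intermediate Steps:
-1*49 - 7*H(5, 6) = -1*49 - 7*5 = -49 - 35 = -84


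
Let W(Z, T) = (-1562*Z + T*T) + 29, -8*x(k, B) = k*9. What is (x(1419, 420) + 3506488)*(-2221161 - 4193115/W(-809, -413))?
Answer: -89324761851408925023/11474048 ≈ -7.7849e+12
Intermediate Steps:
x(k, B) = -9*k/8 (x(k, B) = -k*9/8 = -9*k/8)
W(Z, T) = 29 + T² - 1562*Z (W(Z, T) = (-1562*Z + T²) + 29 = (T² - 1562*Z) + 29 = 29 + T² - 1562*Z)
(x(1419, 420) + 3506488)*(-2221161 - 4193115/W(-809, -413)) = (-9/8*1419 + 3506488)*(-2221161 - 4193115/(29 + (-413)² - 1562*(-809))) = (-12771/8 + 3506488)*(-2221161 - 4193115/(29 + 170569 + 1263658)) = 28039133*(-2221161 - 4193115/1434256)/8 = (28039133/8)*(-3185717684331/1434256) = -89324761851408925023/11474048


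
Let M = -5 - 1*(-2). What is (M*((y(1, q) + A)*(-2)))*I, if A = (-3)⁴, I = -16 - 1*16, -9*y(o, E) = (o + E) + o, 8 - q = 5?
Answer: -46336/3 ≈ -15445.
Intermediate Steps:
q = 3 (q = 8 - 1*5 = 8 - 5 = 3)
y(o, E) = -2*o/9 - E/9 (y(o, E) = -((o + E) + o)/9 = -((E + o) + o)/9 = -(E + 2*o)/9 = -2*o/9 - E/9)
I = -32 (I = -16 - 16 = -32)
M = -3 (M = -5 + 2 = -3)
A = 81
(M*((y(1, q) + A)*(-2)))*I = -3*((-2/9*1 - ⅑*3) + 81)*(-2)*(-32) = -3*((-2/9 - ⅓) + 81)*(-2)*(-32) = -3*(-5/9 + 81)*(-2)*(-32) = -724*(-2)/3*(-32) = -3*(-1448/9)*(-32) = (1448/3)*(-32) = -46336/3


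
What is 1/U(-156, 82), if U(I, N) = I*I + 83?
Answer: 1/24419 ≈ 4.0952e-5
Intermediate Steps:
U(I, N) = 83 + I**2 (U(I, N) = I**2 + 83 = 83 + I**2)
1/U(-156, 82) = 1/(83 + (-156)**2) = 1/(83 + 24336) = 1/24419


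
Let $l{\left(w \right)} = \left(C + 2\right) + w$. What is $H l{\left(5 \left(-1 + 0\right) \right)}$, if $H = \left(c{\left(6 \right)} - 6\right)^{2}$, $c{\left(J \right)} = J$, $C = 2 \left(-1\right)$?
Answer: $0$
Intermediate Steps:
$C = -2$
$l{\left(w \right)} = w$ ($l{\left(w \right)} = \left(-2 + 2\right) + w = 0 + w = w$)
$H = 0$ ($H = \left(6 - 6\right)^{2} = 0^{2} = 0$)
$H l{\left(5 \left(-1 + 0\right) \right)} = 0 \cdot 5 \left(-1 + 0\right) = 0 \cdot 5 \left(-1\right) = 0 \left(-5\right) = 0$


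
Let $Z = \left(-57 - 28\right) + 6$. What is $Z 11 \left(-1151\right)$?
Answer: $1000219$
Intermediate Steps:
$Z = -79$ ($Z = -85 + 6 = -79$)
$Z 11 \left(-1151\right) = - 79 \cdot 11 \left(-1151\right) = \left(-79\right) \left(-12661\right) = 1000219$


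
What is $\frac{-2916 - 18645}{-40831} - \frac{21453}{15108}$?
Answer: $- \frac{183401285}{205624916} \approx -0.89192$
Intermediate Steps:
$\frac{-2916 - 18645}{-40831} - \frac{21453}{15108} = \left(-2916 - 18645\right) \left(- \frac{1}{40831}\right) - \frac{7151}{5036} = \left(-21561\right) \left(- \frac{1}{40831}\right) - \frac{7151}{5036} = \frac{21561}{40831} - \frac{7151}{5036} = - \frac{183401285}{205624916}$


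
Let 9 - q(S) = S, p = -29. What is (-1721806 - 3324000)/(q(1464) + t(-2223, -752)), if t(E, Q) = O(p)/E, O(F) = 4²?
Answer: 11216826738/3234481 ≈ 3467.9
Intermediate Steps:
q(S) = 9 - S
O(F) = 16
t(E, Q) = 16/E
(-1721806 - 3324000)/(q(1464) + t(-2223, -752)) = (-1721806 - 3324000)/((9 - 1*1464) + 16/(-2223)) = -5045806/((9 - 1464) + 16*(-1/2223)) = -5045806/(-1455 - 16/2223) = -5045806/(-3234481/2223) = -5045806*(-2223/3234481) = 11216826738/3234481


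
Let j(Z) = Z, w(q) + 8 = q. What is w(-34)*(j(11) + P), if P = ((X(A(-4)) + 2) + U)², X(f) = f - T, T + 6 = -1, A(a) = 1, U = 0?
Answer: -4662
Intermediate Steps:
w(q) = -8 + q
T = -7 (T = -6 - 1 = -7)
X(f) = 7 + f (X(f) = f - 1*(-7) = f + 7 = 7 + f)
P = 100 (P = (((7 + 1) + 2) + 0)² = ((8 + 2) + 0)² = (10 + 0)² = 10² = 100)
w(-34)*(j(11) + P) = (-8 - 34)*(11 + 100) = -42*111 = -4662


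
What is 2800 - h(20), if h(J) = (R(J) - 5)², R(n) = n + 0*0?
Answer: 2575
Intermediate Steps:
R(n) = n (R(n) = n + 0 = n)
h(J) = (-5 + J)² (h(J) = (J - 5)² = (-5 + J)²)
2800 - h(20) = 2800 - (-5 + 20)² = 2800 - 1*15² = 2800 - 1*225 = 2800 - 225 = 2575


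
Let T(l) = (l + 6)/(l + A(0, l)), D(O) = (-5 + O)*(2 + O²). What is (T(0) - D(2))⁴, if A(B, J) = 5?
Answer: 84934656/625 ≈ 1.3590e+5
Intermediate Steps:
T(l) = (6 + l)/(5 + l) (T(l) = (l + 6)/(l + 5) = (6 + l)/(5 + l))
(T(0) - D(2))⁴ = ((6 + 0)/(5 + 0) - (-10 + 2³ - 5*2² + 2*2))⁴ = (6/5 - (-10 + 8 - 5*4 + 4))⁴ = ((⅕)*6 - (-10 + 8 - 20 + 4))⁴ = (6/5 - 1*(-18))⁴ = (6/5 + 18)⁴ = (96/5)⁴ = 84934656/625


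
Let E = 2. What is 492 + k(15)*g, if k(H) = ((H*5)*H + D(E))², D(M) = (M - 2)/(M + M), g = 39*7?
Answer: 345516117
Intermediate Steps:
g = 273
D(M) = (-2 + M)/(2*M) (D(M) = (-2 + M)/((2*M)) = (-2 + M)*(1/(2*M)) = (-2 + M)/(2*M))
k(H) = 25*H⁴ (k(H) = ((H*5)*H + (½)*(-2 + 2)/2)² = ((5*H)*H + (½)*(½)*0)² = (5*H² + 0)² = (5*H²)² = 25*H⁴)
492 + k(15)*g = 492 + (25*15⁴)*273 = 492 + (25*50625)*273 = 492 + 1265625*273 = 492 + 345515625 = 345516117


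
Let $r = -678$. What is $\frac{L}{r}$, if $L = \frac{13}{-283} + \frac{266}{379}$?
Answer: $- \frac{70351}{72720246} \approx -0.00096742$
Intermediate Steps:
$L = \frac{70351}{107257}$ ($L = 13 \left(- \frac{1}{283}\right) + 266 \cdot \frac{1}{379} = - \frac{13}{283} + \frac{266}{379} = \frac{70351}{107257} \approx 0.65591$)
$\frac{L}{r} = \frac{70351}{107257 \left(-678\right)} = \frac{70351}{107257} \left(- \frac{1}{678}\right) = - \frac{70351}{72720246}$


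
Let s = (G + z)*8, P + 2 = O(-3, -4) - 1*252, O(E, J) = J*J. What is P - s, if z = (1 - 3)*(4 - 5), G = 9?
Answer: -326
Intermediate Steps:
O(E, J) = J²
P = -238 (P = -2 + ((-4)² - 1*252) = -2 + (16 - 252) = -2 - 236 = -238)
z = 2 (z = -2*(-1) = 2)
s = 88 (s = (9 + 2)*8 = 11*8 = 88)
P - s = -238 - 1*88 = -238 - 88 = -326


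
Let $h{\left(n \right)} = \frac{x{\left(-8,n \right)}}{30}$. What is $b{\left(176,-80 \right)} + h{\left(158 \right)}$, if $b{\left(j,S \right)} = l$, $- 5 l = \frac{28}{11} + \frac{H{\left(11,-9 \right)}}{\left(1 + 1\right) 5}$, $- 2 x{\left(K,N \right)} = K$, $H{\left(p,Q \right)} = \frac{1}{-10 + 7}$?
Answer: $- \frac{203}{550} \approx -0.36909$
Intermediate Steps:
$H{\left(p,Q \right)} = - \frac{1}{3}$ ($H{\left(p,Q \right)} = \frac{1}{-3} = - \frac{1}{3}$)
$x{\left(K,N \right)} = - \frac{K}{2}$
$h{\left(n \right)} = \frac{2}{15}$ ($h{\left(n \right)} = \frac{\left(- \frac{1}{2}\right) \left(-8\right)}{30} = 4 \cdot \frac{1}{30} = \frac{2}{15}$)
$l = - \frac{829}{1650}$ ($l = - \frac{\frac{28}{11} - \frac{1}{3 \left(1 + 1\right) 5}}{5} = - \frac{28 \cdot \frac{1}{11} - \frac{1}{3 \cdot 2 \cdot 5}}{5} = - \frac{\frac{28}{11} - \frac{1}{3 \cdot 10}}{5} = - \frac{\frac{28}{11} - \frac{1}{30}}{5} = \left(- \frac{1}{5}\right) \frac{829}{330} = - \frac{829}{1650} \approx -0.50242$)
$b{\left(j,S \right)} = - \frac{829}{1650}$
$b{\left(176,-80 \right)} + h{\left(158 \right)} = - \frac{829}{1650} + \frac{2}{15} = - \frac{203}{550}$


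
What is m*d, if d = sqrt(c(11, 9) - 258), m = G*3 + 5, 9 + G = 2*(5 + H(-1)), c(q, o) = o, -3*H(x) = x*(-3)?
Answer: 2*I*sqrt(249) ≈ 31.559*I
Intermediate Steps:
H(x) = x (H(x) = -x*(-3)/3 = -(-1)*x = x)
G = -1 (G = -9 + 2*(5 - 1) = -9 + 2*4 = -9 + 8 = -1)
m = 2 (m = -1*3 + 5 = -3 + 5 = 2)
d = I*sqrt(249) (d = sqrt(9 - 258) = sqrt(-249) = I*sqrt(249) ≈ 15.78*I)
m*d = 2*(I*sqrt(249)) = 2*I*sqrt(249)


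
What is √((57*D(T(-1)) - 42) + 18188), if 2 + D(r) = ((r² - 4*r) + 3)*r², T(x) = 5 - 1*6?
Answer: 2*√4622 ≈ 135.97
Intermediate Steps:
T(x) = -1 (T(x) = 5 - 6 = -1)
D(r) = -2 + r²*(3 + r² - 4*r) (D(r) = -2 + ((r² - 4*r) + 3)*r² = -2 + (3 + r² - 4*r)*r² = -2 + r²*(3 + r² - 4*r))
√((57*D(T(-1)) - 42) + 18188) = √((57*(-2 + (-1)⁴ - 4*(-1)³ + 3*(-1)²) - 42) + 18188) = √((57*(-2 + 1 - 4*(-1) + 3*1) - 42) + 18188) = √((57*(-2 + 1 + 4 + 3) - 42) + 18188) = √((57*6 - 42) + 18188) = √((342 - 42) + 18188) = √(300 + 18188) = √18488 = 2*√4622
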